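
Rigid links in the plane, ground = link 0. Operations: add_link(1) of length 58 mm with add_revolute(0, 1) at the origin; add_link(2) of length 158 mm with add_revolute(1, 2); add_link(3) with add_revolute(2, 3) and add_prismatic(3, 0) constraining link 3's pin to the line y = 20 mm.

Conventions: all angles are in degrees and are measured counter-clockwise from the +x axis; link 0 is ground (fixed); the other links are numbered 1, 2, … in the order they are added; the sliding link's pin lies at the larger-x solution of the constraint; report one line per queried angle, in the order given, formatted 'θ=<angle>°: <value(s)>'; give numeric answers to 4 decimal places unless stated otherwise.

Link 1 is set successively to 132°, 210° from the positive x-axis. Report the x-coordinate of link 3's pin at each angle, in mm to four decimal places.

geometry: r = 58 mm, L = 158 mm, e = 20 mm
θ=132°: crank pin P = (r cos θ, r sin θ) = (-38.809575, 43.102400)
θ=132°: h = r sin θ − e = 43.102400 − 20 = 23.102400
θ=132°: x = r cos θ + √(L² − h²) = -38.809575 + 156.301885 = 117.492309
θ=210°: crank pin P = (r cos θ, r sin θ) = (-50.229473, -29.000000)
θ=210°: h = r sin θ − e = -29.000000 − 20 = -49.000000
θ=210°: x = r cos θ + √(L² − h²) = -50.229473 + 150.209853 = 99.980380

θ=132°: 117.4923
θ=210°: 99.9804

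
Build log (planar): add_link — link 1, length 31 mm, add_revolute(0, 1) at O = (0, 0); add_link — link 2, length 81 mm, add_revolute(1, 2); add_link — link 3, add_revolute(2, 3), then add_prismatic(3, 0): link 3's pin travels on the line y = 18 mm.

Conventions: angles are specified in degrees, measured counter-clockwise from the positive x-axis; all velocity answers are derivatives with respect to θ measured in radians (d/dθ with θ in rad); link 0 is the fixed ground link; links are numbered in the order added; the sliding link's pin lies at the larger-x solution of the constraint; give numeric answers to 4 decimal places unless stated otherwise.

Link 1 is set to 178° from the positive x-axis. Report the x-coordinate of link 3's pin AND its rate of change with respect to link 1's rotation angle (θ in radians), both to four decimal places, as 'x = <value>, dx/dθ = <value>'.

geometry: r = 31 mm, L = 81 mm, e = 18 mm
crank pin P = (r cos θ, r sin θ) = (-30.981116, 1.081884)
h = r sin θ − e = 1.081884 − 18 = -16.918116
x = r cos θ + √(L² − h²) = -30.981116 + 79.213492 = 48.232377
dx/dθ = −r sin θ − h·r cos θ/√(L² − h²) (θ in radians; h = -16.918116) = -7.698713

x = 48.2324, dx/dθ = -7.6987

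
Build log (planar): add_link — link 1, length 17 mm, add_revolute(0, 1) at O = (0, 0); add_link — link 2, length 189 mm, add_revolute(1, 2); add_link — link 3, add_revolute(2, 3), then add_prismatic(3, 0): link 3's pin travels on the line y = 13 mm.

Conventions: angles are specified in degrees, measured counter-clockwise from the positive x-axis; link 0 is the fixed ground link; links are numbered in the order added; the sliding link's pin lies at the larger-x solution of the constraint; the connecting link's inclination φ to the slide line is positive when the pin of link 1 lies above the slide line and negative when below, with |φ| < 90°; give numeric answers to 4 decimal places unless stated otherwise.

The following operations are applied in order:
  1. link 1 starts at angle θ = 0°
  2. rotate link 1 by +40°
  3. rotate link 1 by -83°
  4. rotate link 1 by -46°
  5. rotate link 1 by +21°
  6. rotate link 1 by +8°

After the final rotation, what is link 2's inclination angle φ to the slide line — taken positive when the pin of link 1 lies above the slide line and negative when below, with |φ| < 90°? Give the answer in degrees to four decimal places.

geometry: r = 17 mm, L = 189 mm, e = 13 mm; θ starts at 0°
rotate link 1 by +40°: θ ← 0° +40° = 40°
rotate link 1 by -83°: θ ← 40° -83° = -43°
rotate link 1 by -46°: θ ← -43° -46° = -89°
rotate link 1 by +21°: θ ← -89° +21° = -68°
rotate link 1 by +8°: θ ← -68° +8° = -60°
h = r sin θ − e = -14.722432 − 13 = -27.722432
sin φ = h / L = -27.722432 / 189 = -0.14667953
φ = arcsin(-0.14667953) = -8.434549°

-8.4345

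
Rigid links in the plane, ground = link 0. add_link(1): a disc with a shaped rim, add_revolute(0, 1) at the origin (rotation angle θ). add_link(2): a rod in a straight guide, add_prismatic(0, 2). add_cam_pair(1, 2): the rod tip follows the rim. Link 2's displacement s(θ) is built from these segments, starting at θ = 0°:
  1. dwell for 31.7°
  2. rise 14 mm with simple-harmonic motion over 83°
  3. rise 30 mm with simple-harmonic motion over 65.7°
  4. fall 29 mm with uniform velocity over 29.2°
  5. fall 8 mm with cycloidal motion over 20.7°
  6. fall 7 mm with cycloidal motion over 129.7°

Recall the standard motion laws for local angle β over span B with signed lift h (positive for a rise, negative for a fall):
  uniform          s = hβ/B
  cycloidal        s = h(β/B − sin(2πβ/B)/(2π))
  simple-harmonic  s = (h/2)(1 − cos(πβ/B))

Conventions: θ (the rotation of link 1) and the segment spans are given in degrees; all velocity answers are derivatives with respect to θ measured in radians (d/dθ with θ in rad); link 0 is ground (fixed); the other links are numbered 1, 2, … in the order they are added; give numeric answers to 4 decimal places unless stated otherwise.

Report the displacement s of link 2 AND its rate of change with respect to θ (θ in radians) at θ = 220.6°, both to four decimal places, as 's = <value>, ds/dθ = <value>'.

segment 1 (0° to 31.7°, dwell): s unchanged at 0.0000
segment 2 (31.7° to 114.7°, simple-harmonic, h = 14) is passed completely: s = 0.0000 + (14) = 14.0000
segment 3 (114.7° to 180.4°, simple-harmonic, h = 30) is passed completely: s = 14.0000 + (30) = 44.0000
segment 4 (180.4° to 209.6°, uniform, h = -29) is passed completely: s = 44.0000 + (-29) = 15.0000
θ = 220.6° falls in segment 5 (209.6° to 230.3°, cycloidal, h = -8): β = 220.6 − 209.6 = 11°, B = 20.7°; Δs = -8·(0.5314 − sin(2π·0.5314)/(2π)) = -4.5008; s = 15.0000 − 4.5008 = 10.4992
velocity in seg [209.6°–230.3°] (cycloidal), θ in radians: β = 11° = 0.1920 rad, B = 20.7° = 0.3613 rad; ds/dθ = (h/B)(1 − cos(2πβ/B)) = ((-8)/0.3613)(1 − cos(2π·0.5314)) = -43.857008 mm/rad

s = 10.4992, ds/dθ = -43.8570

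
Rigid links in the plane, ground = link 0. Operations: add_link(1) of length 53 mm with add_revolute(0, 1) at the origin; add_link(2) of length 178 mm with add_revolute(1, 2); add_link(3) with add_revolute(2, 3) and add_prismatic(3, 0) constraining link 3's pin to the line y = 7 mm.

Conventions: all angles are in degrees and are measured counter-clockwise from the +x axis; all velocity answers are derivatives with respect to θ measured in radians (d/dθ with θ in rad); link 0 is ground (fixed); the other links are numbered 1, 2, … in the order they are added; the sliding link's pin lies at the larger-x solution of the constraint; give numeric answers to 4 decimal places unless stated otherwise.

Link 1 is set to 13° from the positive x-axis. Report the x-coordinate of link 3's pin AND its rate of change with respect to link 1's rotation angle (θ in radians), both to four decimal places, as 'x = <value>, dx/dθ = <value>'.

geometry: r = 53 mm, L = 178 mm, e = 7 mm
crank pin P = (r cos θ, r sin θ) = (51.641613, 11.922406)
h = r sin θ − e = 11.922406 − 7 = 4.922406
x = r cos θ + √(L² − h²) = 51.641613 + 177.931925 = 229.573538
dx/dθ = −r sin θ − h·r cos θ/√(L² − h²) (θ in radians; h = 4.922406) = -13.351048

x = 229.5735, dx/dθ = -13.3510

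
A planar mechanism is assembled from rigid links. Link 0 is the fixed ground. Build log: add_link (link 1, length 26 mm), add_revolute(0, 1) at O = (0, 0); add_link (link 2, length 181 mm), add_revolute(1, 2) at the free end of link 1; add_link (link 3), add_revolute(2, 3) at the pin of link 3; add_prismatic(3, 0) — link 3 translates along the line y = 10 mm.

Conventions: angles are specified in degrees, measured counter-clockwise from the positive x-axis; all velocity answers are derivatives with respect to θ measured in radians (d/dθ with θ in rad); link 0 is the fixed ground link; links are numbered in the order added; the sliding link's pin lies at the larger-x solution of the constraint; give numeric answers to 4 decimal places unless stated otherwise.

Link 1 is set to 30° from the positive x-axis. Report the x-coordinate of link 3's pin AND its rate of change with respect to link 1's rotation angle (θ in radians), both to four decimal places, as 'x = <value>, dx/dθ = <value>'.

geometry: r = 26 mm, L = 181 mm, e = 10 mm
crank pin P = (r cos θ, r sin θ) = (22.516660, 13.000000)
h = r sin θ − e = 13.000000 − 10 = 3.000000
x = r cos θ + √(L² − h²) = 22.516660 + 180.975136 = 203.491797
dx/dθ = −r sin θ − h·r cos θ/√(L² − h²) (θ in radians; h = 3.000000) = -13.373256

x = 203.4918, dx/dθ = -13.3733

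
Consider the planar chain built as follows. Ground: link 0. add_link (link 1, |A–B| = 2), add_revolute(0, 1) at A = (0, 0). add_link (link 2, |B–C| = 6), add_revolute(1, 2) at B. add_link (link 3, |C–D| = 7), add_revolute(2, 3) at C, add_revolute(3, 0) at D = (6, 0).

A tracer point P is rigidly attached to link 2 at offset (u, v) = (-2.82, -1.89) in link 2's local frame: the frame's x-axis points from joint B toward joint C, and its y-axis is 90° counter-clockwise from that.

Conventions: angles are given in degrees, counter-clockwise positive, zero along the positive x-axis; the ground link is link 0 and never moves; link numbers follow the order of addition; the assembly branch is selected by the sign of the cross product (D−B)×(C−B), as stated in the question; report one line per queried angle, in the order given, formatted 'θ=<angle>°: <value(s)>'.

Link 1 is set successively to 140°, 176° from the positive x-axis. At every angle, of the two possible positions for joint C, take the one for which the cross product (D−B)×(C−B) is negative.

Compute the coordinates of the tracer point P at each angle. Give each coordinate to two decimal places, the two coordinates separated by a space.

A=(0,0), D=(6.00,0)
θ=140°: B = A + 2.00·(cos140°, sin140°) = (-1.5321, 1.2856)
θ=140°: |BD| = 7.6410
θ=140°: circle(B,6.00) ∩ circle(D,7.00): a=2.9698, h=5.2135
θ=140°:   candidates: C₊=(2.2726,5.9250) cross=39.836; C₋=(0.5183,-4.3532) cross=-39.836
θ=140°:   branch - wants cross < 0 → take C=(0.5183,-4.3532) (cross=-39.836)
θ=140°: ex = (C−B)/|BC| = (0.3417,-0.9398); ey = (0.9398,0.3417)
θ=140°: P = B + -2.82·ex + -1.89·ey = (-4.2720,3.2900)
θ=176°: B = A + 2.00·(cos176°, sin176°) = (-1.9951, 0.1395)
θ=176°: |BD| = 7.9963
θ=176°: circle(B,6.00) ∩ circle(D,7.00): a=3.1853, h=5.0847
θ=176°:   candidates: C₊=(1.2784,5.1678) cross=40.659; C₋=(1.1010,-5.0000) cross=-40.659
θ=176°:   branch - wants cross < 0 → take C=(1.1010,-5.0000) (cross=-40.659)
θ=176°: ex = (C−B)/|BC| = (0.5160,-0.8566); ey = (0.8566,0.5160)
θ=176°: P = B + -2.82·ex + -1.89·ey = (-5.0692,1.5798)

θ=140°: -4.27 3.29
θ=176°: -5.07 1.58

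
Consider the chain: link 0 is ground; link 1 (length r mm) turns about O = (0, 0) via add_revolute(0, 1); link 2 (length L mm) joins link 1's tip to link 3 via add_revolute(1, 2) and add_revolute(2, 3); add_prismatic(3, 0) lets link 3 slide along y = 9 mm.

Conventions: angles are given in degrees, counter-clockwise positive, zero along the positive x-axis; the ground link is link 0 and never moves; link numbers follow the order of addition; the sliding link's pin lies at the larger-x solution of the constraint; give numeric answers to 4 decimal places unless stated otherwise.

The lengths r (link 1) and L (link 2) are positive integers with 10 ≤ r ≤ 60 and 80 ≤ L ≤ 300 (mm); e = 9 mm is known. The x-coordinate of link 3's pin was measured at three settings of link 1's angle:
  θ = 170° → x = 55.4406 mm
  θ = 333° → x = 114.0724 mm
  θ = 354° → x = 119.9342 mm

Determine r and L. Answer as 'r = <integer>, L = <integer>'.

constraint per measurement: (x − r cos θ)² + (r sin θ − e)² = L²
subtracting the θ₁ and θ₂ equations cancels the r² and L² terms:
r = (x₁² − x₂²) / (2[(x₁cos θ₁ + e sin θ₁) − (x₂cos θ₂ + e sin θ₂)]) = 33.0000 → r = 33
L² = (x₁ − r cos θ₁)² + (r sin θ₁ − e)² = 7744.0031 → L = 88.0000 → L = 88
check at θ₃=354°: x = 119.9342 (printed 119.9342) ✓

r = 33, L = 88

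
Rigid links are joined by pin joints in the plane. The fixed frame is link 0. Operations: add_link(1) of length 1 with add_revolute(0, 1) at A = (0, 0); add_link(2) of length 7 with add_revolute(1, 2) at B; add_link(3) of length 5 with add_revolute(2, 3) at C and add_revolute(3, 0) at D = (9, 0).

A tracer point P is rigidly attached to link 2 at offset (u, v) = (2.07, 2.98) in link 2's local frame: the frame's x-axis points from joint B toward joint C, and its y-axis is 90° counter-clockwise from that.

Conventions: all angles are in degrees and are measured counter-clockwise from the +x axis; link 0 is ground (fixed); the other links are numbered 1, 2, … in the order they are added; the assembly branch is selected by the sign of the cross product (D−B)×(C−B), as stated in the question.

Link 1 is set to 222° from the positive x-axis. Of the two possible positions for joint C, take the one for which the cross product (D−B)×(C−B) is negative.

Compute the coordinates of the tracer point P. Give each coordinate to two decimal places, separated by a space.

A=(0,0), D=(9.00,0)
B = A + 1.00·(cos222°, sin222°) = (-0.7431, -0.6691)
|BD| = 9.7661
circle(B,7.00) ∩ circle(D,5.00): a=6.1118, h=3.4126
  candidates: C₊=(5.1205,3.1542) cross=33.328; C₋=(5.5881,-3.6550) cross=-33.328
  branch - wants cross < 0 → take C=(5.5881,-3.6550) (cross=-33.328)
ex = (C−B)/|BC| = (0.9045,-0.4266); ey = (0.4266,0.9045)
P = B + 2.07·ex + 2.98·ey = (2.4002,1.1432)

2.40 1.14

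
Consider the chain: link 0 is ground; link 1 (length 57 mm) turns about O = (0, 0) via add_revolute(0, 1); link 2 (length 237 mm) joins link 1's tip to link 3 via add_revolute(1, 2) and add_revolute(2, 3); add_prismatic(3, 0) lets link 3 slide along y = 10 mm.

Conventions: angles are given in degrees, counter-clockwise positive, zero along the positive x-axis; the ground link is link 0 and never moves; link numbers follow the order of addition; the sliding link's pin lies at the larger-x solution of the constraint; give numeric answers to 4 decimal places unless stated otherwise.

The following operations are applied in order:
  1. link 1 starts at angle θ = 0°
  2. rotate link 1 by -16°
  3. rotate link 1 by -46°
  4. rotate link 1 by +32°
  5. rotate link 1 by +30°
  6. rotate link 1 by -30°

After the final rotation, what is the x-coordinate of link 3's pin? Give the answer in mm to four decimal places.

geometry: r = 57 mm, L = 237 mm, e = 10 mm; θ starts at 0°
rotate link 1 by -16°: θ ← 0° -16° = -16°
rotate link 1 by -46°: θ ← -16° -46° = -62°
rotate link 1 by +32°: θ ← -62° +32° = -30°
rotate link 1 by +30°: θ ← -30° +30° = 0°
rotate link 1 by -30°: θ ← 0° -30° = -30°
crank pin P = (r cos θ, r sin θ) = (49.363448, -28.500000)
h = r sin θ − e = -28.500000 − 10 = -38.500000
x = r cos θ + √(L² − h²) = 49.363448 + 233.851983 = 283.215431

283.2154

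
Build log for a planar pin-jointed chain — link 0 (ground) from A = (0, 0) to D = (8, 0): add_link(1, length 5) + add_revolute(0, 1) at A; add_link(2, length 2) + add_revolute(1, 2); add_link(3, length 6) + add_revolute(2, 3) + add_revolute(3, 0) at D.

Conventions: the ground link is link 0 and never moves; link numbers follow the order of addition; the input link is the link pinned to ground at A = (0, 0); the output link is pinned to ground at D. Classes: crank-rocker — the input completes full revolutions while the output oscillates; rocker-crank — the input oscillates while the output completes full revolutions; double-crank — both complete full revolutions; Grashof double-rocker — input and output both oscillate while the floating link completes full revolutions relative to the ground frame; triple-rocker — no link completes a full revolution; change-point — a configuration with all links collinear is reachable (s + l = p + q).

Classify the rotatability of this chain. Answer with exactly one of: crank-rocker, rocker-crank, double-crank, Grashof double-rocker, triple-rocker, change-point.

lengths: ground=8, input=5, coupler=2, output=6
sorted: s=2 (shortest), l=8 (longest), p+q=11
s + l = 10 vs p + q = 11
s + l < p + q (Grashof) with shortest = coupler link → Grashof double-rocker

Grashof double-rocker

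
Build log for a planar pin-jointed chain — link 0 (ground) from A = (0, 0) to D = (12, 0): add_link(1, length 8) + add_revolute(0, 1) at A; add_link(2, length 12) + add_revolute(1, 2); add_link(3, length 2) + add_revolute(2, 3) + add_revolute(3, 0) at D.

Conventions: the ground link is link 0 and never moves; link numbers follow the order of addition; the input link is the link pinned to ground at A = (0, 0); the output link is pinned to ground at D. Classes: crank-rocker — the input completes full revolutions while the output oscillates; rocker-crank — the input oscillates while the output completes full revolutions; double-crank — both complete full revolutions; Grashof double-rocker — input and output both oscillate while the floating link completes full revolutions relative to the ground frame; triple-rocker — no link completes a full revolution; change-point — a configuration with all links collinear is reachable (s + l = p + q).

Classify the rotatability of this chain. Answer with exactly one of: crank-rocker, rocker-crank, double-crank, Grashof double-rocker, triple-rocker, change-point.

lengths: ground=12, input=8, coupler=12, output=2
sorted: s=2 (shortest), l=12 (longest), p+q=20
s + l = 14 vs p + q = 20
s + l < p + q (Grashof) with shortest = output link → rocker-crank

rocker-crank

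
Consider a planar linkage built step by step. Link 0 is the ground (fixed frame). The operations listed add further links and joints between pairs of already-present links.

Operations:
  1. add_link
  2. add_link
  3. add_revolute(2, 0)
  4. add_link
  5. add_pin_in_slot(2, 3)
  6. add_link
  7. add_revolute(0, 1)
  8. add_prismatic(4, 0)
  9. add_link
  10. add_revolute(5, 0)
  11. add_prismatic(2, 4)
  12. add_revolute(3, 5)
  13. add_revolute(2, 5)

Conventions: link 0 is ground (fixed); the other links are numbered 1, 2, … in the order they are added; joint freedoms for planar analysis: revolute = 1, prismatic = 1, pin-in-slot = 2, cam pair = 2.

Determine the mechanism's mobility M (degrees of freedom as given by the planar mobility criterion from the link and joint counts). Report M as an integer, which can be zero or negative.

ground; <1,0,0>
#1 <2,0,0>
#2 <3,0,0>
R:2↔0 J1 <3,1,0>
#3 <4,1,0>
PS:2↔3 J2 <4,1,1>
#4 <5,1,1>
R:0↔1 J1 <5,2,1>
P:4↔0 J1 <5,3,1>
#5 <6,3,1>
R:5↔0 J1 <6,4,1>
P:2↔4 J1 <6,5,1>
R:3↔5 J1 <6,6,1>
R:2↔5 J1 <6,7,1>
3×5 − 2×7 − 1×1 = 0

M = 0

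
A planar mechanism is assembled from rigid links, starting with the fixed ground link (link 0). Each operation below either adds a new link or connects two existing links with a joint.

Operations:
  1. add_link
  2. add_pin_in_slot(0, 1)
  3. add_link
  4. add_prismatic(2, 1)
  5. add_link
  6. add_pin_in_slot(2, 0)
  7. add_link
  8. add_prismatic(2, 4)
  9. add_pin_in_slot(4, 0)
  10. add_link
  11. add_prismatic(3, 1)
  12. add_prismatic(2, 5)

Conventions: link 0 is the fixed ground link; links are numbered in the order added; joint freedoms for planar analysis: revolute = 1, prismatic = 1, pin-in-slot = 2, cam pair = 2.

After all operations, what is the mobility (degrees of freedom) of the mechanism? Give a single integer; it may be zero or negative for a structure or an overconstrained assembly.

(L,J1,J2)=(1,0,0); link0 fixed
link1: (2,0,0)
PS 0-1 [J2]: (2,0,1)
link2: (3,0,1)
P 2-1 [J1]: (3,1,1)
link3: (4,1,1)
PS 2-0 [J2]: (4,1,2)
link4: (5,1,2)
P 2-4 [J1]: (5,2,2)
PS 4-0 [J2]: (5,2,3)
link5: (6,2,3)
P 3-1 [J1]: (6,3,3)
P 2-5 [J1]: (6,4,3)
Grübler: 3·5 − 2·4 − 3 = 4

M = 4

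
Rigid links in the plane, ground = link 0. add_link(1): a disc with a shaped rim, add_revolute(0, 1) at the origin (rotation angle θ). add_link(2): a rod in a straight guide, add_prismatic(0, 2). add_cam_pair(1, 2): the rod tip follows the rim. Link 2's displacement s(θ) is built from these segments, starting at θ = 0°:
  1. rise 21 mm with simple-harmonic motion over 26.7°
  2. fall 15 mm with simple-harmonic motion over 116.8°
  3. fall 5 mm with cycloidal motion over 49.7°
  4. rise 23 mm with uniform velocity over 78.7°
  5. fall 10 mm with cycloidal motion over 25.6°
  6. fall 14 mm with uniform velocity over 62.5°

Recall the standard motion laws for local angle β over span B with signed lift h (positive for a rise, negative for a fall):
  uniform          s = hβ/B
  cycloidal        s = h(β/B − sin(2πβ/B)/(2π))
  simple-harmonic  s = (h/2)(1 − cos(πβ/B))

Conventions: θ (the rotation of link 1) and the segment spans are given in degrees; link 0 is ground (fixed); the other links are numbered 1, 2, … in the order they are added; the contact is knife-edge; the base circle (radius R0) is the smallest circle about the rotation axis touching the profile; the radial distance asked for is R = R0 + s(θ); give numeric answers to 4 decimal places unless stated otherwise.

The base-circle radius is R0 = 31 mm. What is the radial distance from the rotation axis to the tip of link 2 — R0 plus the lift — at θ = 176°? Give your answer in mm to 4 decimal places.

segment 1 (0° to 26.7°, simple-harmonic, h = 21) is passed completely: s = 0.0000 + (21) = 21.0000
segment 2 (26.7° to 143.5°, simple-harmonic, h = -15) is passed completely: s = 21.0000 + (-15) = 6.0000
θ = 176° falls in segment 3 (143.5° to 193.2°, cycloidal, h = -5): β = 176 − 143.5 = 32.5°, B = 49.7°; Δs = -5·(0.6539 − sin(2π·0.6539)/(2π)) = -3.9247; s = 6.0000 − 3.9247 = 2.0753
R = R0 + s = 31 + 2.0753 = 33.0753

33.0753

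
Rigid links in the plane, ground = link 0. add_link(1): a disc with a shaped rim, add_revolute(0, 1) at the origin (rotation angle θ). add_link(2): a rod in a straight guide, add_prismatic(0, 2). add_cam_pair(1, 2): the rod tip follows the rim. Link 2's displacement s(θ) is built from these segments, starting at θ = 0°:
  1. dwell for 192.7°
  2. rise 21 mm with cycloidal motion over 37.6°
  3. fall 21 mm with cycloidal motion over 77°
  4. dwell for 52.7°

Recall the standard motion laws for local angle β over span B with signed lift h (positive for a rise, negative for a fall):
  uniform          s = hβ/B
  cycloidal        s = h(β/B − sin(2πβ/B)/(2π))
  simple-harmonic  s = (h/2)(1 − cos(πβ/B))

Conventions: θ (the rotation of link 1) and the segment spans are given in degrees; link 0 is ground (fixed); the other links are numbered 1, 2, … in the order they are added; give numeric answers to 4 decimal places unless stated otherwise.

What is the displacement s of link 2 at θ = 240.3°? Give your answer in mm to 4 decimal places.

segment 1 (0° to 192.7°, dwell): s unchanged at 0.0000
segment 2 (192.7° to 230.3°, cycloidal, h = 21) is passed completely: s = 0.0000 + (21) = 21.0000
θ = 240.3° falls in segment 3 (230.3° to 307.3°, cycloidal, h = -21): β = 240.3 − 230.3 = 10°, B = 77°; Δs = -21·(0.1299 − sin(2π·0.1299)/(2π)) = -0.2927; s = 21.0000 − 0.2927 = 20.7073

20.7073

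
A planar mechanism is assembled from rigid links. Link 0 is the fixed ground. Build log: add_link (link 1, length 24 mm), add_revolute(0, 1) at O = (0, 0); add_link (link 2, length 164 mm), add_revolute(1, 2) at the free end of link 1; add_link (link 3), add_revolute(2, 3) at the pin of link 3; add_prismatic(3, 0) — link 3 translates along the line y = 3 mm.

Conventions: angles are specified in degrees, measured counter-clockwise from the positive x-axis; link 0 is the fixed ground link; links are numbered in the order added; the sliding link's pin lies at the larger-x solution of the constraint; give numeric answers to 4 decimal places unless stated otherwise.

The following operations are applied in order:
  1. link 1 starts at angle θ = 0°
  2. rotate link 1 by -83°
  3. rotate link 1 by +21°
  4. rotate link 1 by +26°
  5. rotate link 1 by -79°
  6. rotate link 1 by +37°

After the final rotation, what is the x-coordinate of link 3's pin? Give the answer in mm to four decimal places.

geometry: r = 24 mm, L = 164 mm, e = 3 mm; θ starts at 0°
rotate link 1 by -83°: θ ← 0° -83° = -83°
rotate link 1 by +21°: θ ← -83° +21° = -62°
rotate link 1 by +26°: θ ← -62° +26° = -36°
rotate link 1 by -79°: θ ← -36° -79° = -115°
rotate link 1 by +37°: θ ← -115° +37° = -78°
crank pin P = (r cos θ, r sin θ) = (4.989881, -23.475542)
h = r sin θ − e = -23.475542 − 3 = -26.475542
x = r cos θ + √(L² − h²) = 4.989881 + 161.848836 = 166.838716

166.8387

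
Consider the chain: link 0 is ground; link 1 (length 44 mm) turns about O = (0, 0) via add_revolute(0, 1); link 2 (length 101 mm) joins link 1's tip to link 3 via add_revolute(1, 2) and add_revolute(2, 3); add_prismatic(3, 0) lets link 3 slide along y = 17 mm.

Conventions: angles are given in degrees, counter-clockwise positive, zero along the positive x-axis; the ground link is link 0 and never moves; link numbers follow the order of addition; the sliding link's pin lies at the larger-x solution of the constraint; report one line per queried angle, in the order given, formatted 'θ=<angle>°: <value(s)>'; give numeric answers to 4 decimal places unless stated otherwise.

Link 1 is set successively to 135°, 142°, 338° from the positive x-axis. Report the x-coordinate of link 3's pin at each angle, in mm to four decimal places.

geometry: r = 44 mm, L = 101 mm, e = 17 mm
θ=135°: crank pin P = (r cos θ, r sin θ) = (-31.112698, 31.112698)
θ=135°: h = r sin θ − e = 31.112698 − 17 = 14.112698
θ=135°: x = r cos θ + √(L² − h²) = -31.112698 + 100.009158 = 68.896460
θ=142°: crank pin P = (r cos θ, r sin θ) = (-34.672473, 27.089105)
θ=142°: h = r sin θ − e = 27.089105 − 17 = 10.089105
θ=142°: x = r cos θ + √(L² − h²) = -34.672473 + 100.494826 = 65.822352
θ=338°: crank pin P = (r cos θ, r sin θ) = (40.796090, -16.482690)
θ=338°: h = r sin θ − e = -16.482690 − 17 = -33.482690
θ=338°: x = r cos θ + √(L² − h²) = 40.796090 + 95.288559 = 136.084649

θ=135°: 68.8965
θ=142°: 65.8224
θ=338°: 136.0846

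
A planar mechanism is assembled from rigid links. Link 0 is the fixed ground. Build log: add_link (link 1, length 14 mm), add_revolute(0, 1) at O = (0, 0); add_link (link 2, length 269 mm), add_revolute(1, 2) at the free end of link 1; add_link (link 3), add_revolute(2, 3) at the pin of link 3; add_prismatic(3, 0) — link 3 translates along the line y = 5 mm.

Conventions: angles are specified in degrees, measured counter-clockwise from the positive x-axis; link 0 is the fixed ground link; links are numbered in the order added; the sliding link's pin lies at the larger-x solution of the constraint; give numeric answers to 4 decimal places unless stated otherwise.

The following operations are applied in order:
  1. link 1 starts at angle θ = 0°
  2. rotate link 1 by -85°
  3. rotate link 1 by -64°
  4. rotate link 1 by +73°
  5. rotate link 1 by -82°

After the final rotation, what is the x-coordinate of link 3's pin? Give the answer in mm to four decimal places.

geometry: r = 14 mm, L = 269 mm, e = 5 mm; θ starts at 0°
rotate link 1 by -85°: θ ← 0° -85° = -85°
rotate link 1 by -64°: θ ← -85° -64° = -149°
rotate link 1 by +73°: θ ← -149° +73° = -76°
rotate link 1 by -82°: θ ← -76° -82° = -158°
crank pin P = (r cos θ, r sin θ) = (-12.980574, -5.244492)
h = r sin θ − e = -5.244492 − 5 = -10.244492
x = r cos θ + √(L² − h²) = -12.980574 + 268.804856 = 255.824282

255.8243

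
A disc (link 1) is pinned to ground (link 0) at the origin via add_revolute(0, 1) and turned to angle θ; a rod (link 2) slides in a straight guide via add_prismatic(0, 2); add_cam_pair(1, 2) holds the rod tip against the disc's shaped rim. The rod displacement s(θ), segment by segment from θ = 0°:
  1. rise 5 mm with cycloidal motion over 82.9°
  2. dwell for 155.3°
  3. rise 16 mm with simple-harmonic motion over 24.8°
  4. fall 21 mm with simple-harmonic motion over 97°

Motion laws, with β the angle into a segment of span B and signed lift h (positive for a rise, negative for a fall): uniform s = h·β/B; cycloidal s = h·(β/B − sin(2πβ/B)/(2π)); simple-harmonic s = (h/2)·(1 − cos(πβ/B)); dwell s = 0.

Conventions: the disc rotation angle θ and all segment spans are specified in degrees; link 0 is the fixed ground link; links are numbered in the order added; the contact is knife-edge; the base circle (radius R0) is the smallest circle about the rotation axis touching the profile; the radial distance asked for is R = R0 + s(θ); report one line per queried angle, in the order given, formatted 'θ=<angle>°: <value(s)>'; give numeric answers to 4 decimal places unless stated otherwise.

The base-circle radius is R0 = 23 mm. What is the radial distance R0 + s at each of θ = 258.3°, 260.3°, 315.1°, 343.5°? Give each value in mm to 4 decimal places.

segment 1 (0° to 82.9°, cycloidal, h = 5) is passed completely: s = 0.0000 + (5) = 5.0000
segment 2 (82.9° to 238.2°, dwell): s unchanged at 5.0000
θ = 258.3° falls in segment 3 (238.2° to 263°, simple-harmonic, h = 16): β = 258.3 − 238.2 = 20.1°, B = 24.8°; Δs = 16/2·(1 − cos(π·0.8105)) = 14.6235; s = 5.0000 + 14.6235 = 19.6235
θ = 260.3° falls in segment 3 (238.2° to 263°, simple-harmonic, h = 16): β = 260.3 − 238.2 = 22.1°, B = 24.8°; Δs = 16/2·(1 − cos(π·0.8911)) = 15.5366; s = 5.0000 + 15.5366 = 20.5366
segment 3 (238.2° to 263°, simple-harmonic, h = 16) is passed completely: s = 5.0000 + (16) = 21.0000
θ = 315.1° falls in segment 4 (263° to 360°, simple-harmonic, h = -21): β = 315.1 − 263 = 52.1°, B = 97°; Δs = -21/2·(1 − cos(π·0.5371)) = -11.7215; s = 21.0000 − 11.7215 = 9.2785
θ = 343.5° falls in segment 4 (263° to 360°, simple-harmonic, h = -21): β = 343.5 − 263 = 80.5°, B = 97°; Δs = -21/2·(1 − cos(π·0.8299)) = -19.5361; s = 21.0000 − 19.5361 = 1.4639
θ=258.3°: R = R0 + s = 23 + 19.6235 = 42.6235
θ=260.3°: R = R0 + s = 23 + 20.5366 = 43.5366
θ=315.1°: R = R0 + s = 23 + 9.2785 = 32.2785
θ=343.5°: R = R0 + s = 23 + 1.4639 = 24.4639

θ=258.3°: 42.6235
θ=260.3°: 43.5366
θ=315.1°: 32.2785
θ=343.5°: 24.4639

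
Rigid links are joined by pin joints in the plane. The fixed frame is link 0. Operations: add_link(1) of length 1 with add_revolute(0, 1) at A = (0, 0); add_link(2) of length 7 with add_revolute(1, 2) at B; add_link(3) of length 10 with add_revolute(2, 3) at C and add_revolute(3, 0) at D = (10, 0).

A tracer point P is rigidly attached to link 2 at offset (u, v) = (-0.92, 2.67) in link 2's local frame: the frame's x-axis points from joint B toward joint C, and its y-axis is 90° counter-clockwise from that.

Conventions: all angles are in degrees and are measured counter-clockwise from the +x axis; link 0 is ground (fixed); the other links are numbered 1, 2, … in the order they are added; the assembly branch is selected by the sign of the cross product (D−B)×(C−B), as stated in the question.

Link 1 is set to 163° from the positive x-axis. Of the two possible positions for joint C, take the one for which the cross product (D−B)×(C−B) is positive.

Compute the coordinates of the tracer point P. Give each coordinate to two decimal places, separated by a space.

A=(0,0), D=(10.00,0)
B = A + 1.00·(cos163°, sin163°) = (-0.9563, 0.2924)
|BD| = 10.9602
circle(B,7.00) ∩ circle(D,10.00): a=3.1535, h=6.2494
  candidates: C₊=(2.3628,6.4555) cross=68.495; C₋=(2.0294,-6.0390) cross=-68.495
  branch + wants cross > 0 → take C=(2.3628,6.4555) (cross=68.495)
ex = (C−B)/|BC| = (0.4742,0.8804); ey = (-0.8804,0.4742)
P = B + -0.92·ex + 2.67·ey = (-3.7433,0.7484)

-3.74 0.75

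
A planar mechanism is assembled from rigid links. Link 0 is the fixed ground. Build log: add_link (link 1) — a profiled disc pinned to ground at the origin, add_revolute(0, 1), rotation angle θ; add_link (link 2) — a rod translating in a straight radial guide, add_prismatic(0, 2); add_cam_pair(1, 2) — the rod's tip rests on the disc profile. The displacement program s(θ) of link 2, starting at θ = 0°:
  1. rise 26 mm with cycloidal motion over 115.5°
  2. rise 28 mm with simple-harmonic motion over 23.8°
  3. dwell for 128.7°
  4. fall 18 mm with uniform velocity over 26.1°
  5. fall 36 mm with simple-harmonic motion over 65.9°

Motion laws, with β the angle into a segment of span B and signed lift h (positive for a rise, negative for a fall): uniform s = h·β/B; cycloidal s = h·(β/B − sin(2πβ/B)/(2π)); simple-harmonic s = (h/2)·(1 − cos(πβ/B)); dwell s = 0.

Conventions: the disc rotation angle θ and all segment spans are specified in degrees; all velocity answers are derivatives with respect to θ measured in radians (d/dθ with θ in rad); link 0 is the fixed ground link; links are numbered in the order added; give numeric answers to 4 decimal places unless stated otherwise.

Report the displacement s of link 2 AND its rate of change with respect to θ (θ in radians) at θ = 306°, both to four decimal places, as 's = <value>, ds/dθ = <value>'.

seg 1 [0°–115.5°] cycloidal, h=26: full span → s += 26 → s = 26.0000
seg 2 [115.5°–139.3°] simple-harmonic, h=28: full span → s += 28 → s = 54.0000
seg 3 [139.3°–268°] dwell: s stays 54.0000
seg 4 [268°–294.1°] uniform, h=-18: full span → s += -18 → s = 36.0000
seg 5 [294.1°–360°] simple-harmonic, h=-36: θ=306° here. β=11.9, B=65.9. -36/2·(1 − cos(π·0.1806)) = -2.8196 → s = 33.1804
velocity in seg [294.1°–360°] (simple-harmonic), θ in radians: β = 11.9° = 0.2077 rad, B = 65.9° = 1.1502 rad; ds/dθ = (πh/(2B)) sin(πβ/B) = (π·(-36)/(2·1.1502)) sin(π·0.1806) = -26.419297 mm/rad

s = 33.1804, ds/dθ = -26.4193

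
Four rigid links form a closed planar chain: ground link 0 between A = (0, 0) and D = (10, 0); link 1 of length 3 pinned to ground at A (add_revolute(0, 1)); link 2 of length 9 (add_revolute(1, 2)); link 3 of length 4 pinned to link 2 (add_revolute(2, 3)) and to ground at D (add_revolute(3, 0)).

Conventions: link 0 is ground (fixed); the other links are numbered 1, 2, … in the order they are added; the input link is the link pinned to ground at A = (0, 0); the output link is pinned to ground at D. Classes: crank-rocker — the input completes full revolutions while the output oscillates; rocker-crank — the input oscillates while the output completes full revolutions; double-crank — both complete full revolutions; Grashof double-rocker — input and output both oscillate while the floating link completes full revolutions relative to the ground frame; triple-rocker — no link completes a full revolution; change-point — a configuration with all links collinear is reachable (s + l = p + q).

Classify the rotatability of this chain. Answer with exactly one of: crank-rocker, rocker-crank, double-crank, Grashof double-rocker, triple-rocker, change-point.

lengths: ground=10, input=3, coupler=9, output=4
sorted: s=3 (shortest), l=10 (longest), p+q=13
s + l = 13 vs p + q = 13
s + l = p + q → change-point (collinear configuration reachable)

change-point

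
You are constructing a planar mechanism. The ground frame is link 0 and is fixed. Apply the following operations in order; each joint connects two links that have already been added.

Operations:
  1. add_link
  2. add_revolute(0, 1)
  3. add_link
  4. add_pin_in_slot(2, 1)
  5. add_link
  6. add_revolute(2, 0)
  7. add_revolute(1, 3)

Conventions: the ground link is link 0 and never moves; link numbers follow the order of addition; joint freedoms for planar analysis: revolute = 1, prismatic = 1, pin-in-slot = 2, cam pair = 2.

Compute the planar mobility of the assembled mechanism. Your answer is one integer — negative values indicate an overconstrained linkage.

(L,J1,J2)=(1,0,0); link0 fixed
link1: (2,0,0)
R 0-1 [J1]: (2,1,0)
link2: (3,1,0)
PS 2-1 [J2]: (3,1,1)
link3: (4,1,1)
R 2-0 [J1]: (4,2,1)
R 1-3 [J1]: (4,3,1)
Grübler: 3·3 − 2·3 − 1 = 2

M = 2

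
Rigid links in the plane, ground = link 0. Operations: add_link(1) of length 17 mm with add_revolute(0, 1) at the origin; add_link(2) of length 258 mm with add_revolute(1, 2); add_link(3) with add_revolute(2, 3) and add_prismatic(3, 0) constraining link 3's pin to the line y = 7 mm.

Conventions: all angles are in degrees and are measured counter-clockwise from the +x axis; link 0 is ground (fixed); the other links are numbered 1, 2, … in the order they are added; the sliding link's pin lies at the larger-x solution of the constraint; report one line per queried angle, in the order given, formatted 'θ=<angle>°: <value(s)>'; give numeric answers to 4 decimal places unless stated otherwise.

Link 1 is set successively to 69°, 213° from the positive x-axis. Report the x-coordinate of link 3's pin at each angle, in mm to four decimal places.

geometry: r = 17 mm, L = 258 mm, e = 7 mm
θ=69°: crank pin P = (r cos θ, r sin θ) = (6.092255, 15.870867)
θ=69°: h = r sin θ − e = 15.870867 − 7 = 8.870867
θ=69°: x = r cos θ + √(L² − h²) = 6.092255 + 257.847450 = 263.939706
θ=213°: crank pin P = (r cos θ, r sin θ) = (-14.257400, -9.258864)
θ=213°: h = r sin θ − e = -9.258864 − 7 = -16.258864
θ=213°: x = r cos θ + √(L² − h²) = -14.257400 + 257.487183 = 243.229783

θ=69°: 263.9397
θ=213°: 243.2298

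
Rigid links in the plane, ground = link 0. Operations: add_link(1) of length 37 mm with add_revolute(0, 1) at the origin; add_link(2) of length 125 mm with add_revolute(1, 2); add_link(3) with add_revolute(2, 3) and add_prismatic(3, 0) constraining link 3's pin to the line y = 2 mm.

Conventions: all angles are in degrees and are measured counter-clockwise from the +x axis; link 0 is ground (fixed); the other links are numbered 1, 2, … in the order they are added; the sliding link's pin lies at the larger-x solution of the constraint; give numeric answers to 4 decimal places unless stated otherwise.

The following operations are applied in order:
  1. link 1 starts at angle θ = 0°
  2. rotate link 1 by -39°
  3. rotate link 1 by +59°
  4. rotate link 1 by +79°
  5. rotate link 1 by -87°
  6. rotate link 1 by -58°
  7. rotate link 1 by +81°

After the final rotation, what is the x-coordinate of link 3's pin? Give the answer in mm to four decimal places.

geometry: r = 37 mm, L = 125 mm, e = 2 mm; θ starts at 0°
rotate link 1 by -39°: θ ← 0° -39° = -39°
rotate link 1 by +59°: θ ← -39° +59° = 20°
rotate link 1 by +79°: θ ← 20° +79° = 99°
rotate link 1 by -87°: θ ← 99° -87° = 12°
rotate link 1 by -58°: θ ← 12° -58° = -46°
rotate link 1 by +81°: θ ← -46° +81° = 35°
crank pin P = (r cos θ, r sin θ) = (30.308626, 21.222328)
h = r sin θ − e = 21.222328 − 2 = 19.222328
x = r cos θ + √(L² − h²) = 30.308626 + 123.513166 = 153.821791

153.8218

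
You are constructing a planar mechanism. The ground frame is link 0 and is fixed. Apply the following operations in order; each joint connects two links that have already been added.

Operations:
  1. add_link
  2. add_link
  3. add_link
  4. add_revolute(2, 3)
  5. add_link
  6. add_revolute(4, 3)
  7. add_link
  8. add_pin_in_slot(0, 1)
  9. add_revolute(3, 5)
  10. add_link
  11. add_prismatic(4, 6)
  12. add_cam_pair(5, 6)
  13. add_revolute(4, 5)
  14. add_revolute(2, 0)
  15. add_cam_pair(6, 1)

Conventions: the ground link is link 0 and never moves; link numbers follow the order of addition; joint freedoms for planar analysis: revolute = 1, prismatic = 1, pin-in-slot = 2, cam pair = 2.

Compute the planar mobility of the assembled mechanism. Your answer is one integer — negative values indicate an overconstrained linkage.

(L,J1,J2)=(1,0,0); link0 fixed
link1: (2,0,0)
link2: (3,0,0)
link3: (4,0,0)
R 2-3 [J1]: (4,1,0)
link4: (5,1,0)
R 4-3 [J1]: (5,2,0)
link5: (6,2,0)
PS 0-1 [J2]: (6,2,1)
R 3-5 [J1]: (6,3,1)
link6: (7,3,1)
P 4-6 [J1]: (7,4,1)
C 5-6 [J2]: (7,4,2)
R 4-5 [J1]: (7,5,2)
R 2-0 [J1]: (7,6,2)
C 6-1 [J2]: (7,6,3)
Grübler: 3·6 − 2·6 − 3 = 3

M = 3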